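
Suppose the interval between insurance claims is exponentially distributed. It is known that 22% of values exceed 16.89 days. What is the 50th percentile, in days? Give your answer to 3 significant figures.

7.73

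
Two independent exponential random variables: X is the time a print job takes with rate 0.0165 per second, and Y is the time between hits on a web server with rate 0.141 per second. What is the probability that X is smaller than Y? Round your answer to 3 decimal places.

0.105

λ_1 = 0.0165, λ_2 = 0.141.
For independent exponentials, P(X < Y) = λ_1/(λ_1+λ_2) = 0.0165/0.1575 ≈ 0.105.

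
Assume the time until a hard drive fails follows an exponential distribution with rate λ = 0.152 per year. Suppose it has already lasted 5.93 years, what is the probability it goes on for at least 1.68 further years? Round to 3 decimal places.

0.775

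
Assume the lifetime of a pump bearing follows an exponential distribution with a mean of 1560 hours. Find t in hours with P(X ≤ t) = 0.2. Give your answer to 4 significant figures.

The rate is λ = 1/1560 = 0.000641026 per hour.
Set 1 − e^(−λt) = 0.2, so t = −ln(0.8)/λ = 0.22314/0.000641026 ≈ 348.104 hours.

348.1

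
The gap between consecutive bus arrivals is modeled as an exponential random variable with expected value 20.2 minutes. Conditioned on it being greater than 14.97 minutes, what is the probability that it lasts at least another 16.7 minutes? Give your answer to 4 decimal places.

0.4375

The rate is λ = 1/20.2 = 0.049505 per minute.
The exponential is memoryless, so the remaining time is again Exp(λ): the condition X > 14.97 is irrelevant.
P(X > 16.7) = e^(−0.82673) ≈ 0.4375.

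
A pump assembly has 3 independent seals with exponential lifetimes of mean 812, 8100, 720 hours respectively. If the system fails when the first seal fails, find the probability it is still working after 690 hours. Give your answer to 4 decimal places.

The first failure time is exponential with rate Σλ_i = 1/812 + 1/8100 + 1/720 = 0.00274387 per hour.
P(min > 690) = e^(−0.00274387·690) = e^(−1.8933) ≈ 0.1506.

0.1506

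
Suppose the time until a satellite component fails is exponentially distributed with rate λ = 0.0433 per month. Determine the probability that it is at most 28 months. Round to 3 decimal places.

P(X ≤ 28) = 1 − e^(−λ·28) = 1 − e^(−1.2124) ≈ 0.703.

0.703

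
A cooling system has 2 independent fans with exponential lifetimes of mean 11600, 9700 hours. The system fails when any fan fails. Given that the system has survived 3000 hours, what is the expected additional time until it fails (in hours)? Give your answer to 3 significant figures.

5280

First-failure rate Σλ = 1/11600 + 1/9700 = 0.0001893.
By memorylessness the expected residual is 1/Σλ = 5282.63 hours, regardless of the 3000 already elapsed.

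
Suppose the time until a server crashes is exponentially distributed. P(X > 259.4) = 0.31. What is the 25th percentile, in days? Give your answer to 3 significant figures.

e^(−λ·259.4) = 0.31 ⇒ λ = −ln(0.31)/259.4 = 0.00451497.
25th percentile: 1 − e^(−λt) = 0.25, t = −ln(0.75)/λ = 63.7174 days.

63.7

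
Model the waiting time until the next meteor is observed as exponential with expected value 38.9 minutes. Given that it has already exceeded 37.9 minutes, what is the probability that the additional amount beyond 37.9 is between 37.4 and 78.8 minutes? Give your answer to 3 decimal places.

0.250

The rate is λ = 1/38.9 = 0.0257069 per minute.
Memoryless: the residual past 37.9 is again Exp(λ).
P(37.4 < residual < 78.8) = e^(−λ·37.4) − e^(−λ·78.8) = 0.38234 − 0.13190 ≈ 0.250.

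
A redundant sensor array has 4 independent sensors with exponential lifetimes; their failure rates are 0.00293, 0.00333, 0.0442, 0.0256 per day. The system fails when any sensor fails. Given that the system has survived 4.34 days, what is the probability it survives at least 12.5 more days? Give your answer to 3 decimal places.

0.386

Time to first failure ~ Exp(Σλ) with Σλ = 0.07606.
By memorylessness, P(T > 4.34+12.5 | T > 4.34) = P(T > 12.5) = e^(−0.07606·12.5) ≈ 0.386.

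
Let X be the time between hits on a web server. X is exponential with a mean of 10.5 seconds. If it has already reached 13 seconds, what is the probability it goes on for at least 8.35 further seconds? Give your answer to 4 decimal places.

0.4515

The rate is λ = 1/10.5 = 0.0952381 per second.
The exponential is memoryless, so the remaining time is again Exp(λ): the condition X > 13 is irrelevant.
P(X > 8.35) = e^(−0.79524) ≈ 0.4515.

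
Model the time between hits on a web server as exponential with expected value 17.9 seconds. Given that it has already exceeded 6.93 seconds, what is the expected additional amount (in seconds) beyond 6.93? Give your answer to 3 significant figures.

The rate is λ = 1/17.9 = 0.0558659 per second.
By memorylessness, the remaining amount past any threshold is again Exp(λ) with mean 1/λ = 17.9 seconds.

17.9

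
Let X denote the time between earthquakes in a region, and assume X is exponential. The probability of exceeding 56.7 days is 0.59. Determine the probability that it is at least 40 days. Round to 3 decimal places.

e^(−λ·56.7) = 0.59 ⇒ λ = −ln(0.59)/56.7 = 0.00930569.
P(X > 40) = e^(−0.00930569·40) = e^(−0.37223) ≈ 0.689.

0.689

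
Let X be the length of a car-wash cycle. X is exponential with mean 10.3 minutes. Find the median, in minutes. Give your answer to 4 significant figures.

The rate is λ = 1/10.3 = 0.0970874 per minute.
Set 1 − e^(−λt) = 0.5, so t = −ln(0.5)/λ = 0.69315/0.0970874 ≈ 7.13942 minutes.

7.139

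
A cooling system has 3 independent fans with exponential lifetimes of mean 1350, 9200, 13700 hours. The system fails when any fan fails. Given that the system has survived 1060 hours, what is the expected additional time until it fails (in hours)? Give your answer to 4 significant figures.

1084

First-failure rate Σλ = 1/1350 + 1/9200 + 1/13700 = 0.000922429.
By memorylessness the expected residual is 1/Σλ = 1084.09 hours, regardless of the 1060 already elapsed.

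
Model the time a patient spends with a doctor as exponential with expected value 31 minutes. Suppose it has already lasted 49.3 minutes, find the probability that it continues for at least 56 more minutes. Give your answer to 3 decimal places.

The rate is λ = 1/31 = 0.0322581 per minute.
P(X > s+t | X > s) = e^(−λ(s+t))/e^(−λs) = e^(−λt), independent of s = 49.3.
P(X > 56) = e^(−1.8065) ≈ 0.164.

0.164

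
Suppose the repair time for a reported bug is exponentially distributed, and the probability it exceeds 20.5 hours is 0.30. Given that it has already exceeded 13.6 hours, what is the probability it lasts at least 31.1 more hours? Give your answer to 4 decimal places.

0.1610

From e^(−λ·20.5) = 0.30, λ = −ln(0.30)/20.5 = 0.0587304.
Memoryless: P(X > 13.6+31.1 | X > 13.6) = P(X > 31.1) = e^(−0.0587304·31.1) ≈ 0.1610.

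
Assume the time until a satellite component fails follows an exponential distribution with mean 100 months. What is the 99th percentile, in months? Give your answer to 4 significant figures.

460.5

The rate is λ = 1/100 = 0.01 per month.
Set 1 − e^(−λt) = 0.99, so t = −ln(0.01)/λ = 4.6052/0.01 ≈ 460.517 months.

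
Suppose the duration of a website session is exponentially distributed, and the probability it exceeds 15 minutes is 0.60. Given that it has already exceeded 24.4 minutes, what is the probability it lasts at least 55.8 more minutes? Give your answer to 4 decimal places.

From e^(−λ·15) = 0.60, λ = −ln(0.60)/15 = 0.034055.
Memoryless: P(X > 24.4+55.8 | X > 24.4) = P(X > 55.8) = e^(−0.034055·55.8) ≈ 0.1495.

0.1495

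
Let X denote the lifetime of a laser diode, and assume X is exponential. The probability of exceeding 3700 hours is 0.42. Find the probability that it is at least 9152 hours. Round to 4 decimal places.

0.1170

e^(−λ·3700) = 0.42 ⇒ λ = −ln(0.42)/3700 = 0.00023446.
P(X > 9152) = e^(−0.00023446·9152) = e^(−2.1458) ≈ 0.1170.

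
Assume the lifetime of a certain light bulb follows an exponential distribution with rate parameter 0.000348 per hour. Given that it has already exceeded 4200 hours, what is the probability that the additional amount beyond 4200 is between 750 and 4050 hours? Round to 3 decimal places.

Memoryless: the residual past 4200 is again Exp(λ).
P(750 < residual < 4050) = e^(−λ·750) − e^(−λ·4050) = 0.77028 − 0.24429 ≈ 0.526.

0.526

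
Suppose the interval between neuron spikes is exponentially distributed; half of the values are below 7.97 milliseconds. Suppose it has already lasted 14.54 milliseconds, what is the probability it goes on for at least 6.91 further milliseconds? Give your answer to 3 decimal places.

0.548

For an exponential, median = ln(2)/λ, so λ = ln 2 / 7.97 = 0.0869695 per millisecond.
P(X > s+t | X > s) = e^(−λ(s+t))/e^(−λs) = e^(−λt), independent of s = 14.54.
P(X > 6.91) = e^(−0.60096) ≈ 0.548.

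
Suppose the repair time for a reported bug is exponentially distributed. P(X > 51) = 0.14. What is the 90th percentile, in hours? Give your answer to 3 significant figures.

59.7

e^(−λ·51) = 0.14 ⇒ λ = −ln(0.14)/51 = 0.0385512.
90th percentile: 1 − e^(−λt) = 0.9, t = −ln(0.1)/λ = 59.7279 hours.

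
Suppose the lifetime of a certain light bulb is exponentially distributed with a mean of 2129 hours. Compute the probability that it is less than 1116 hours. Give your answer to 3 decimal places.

0.408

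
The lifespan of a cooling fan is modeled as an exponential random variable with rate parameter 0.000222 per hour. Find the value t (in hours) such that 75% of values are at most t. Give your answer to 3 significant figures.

6240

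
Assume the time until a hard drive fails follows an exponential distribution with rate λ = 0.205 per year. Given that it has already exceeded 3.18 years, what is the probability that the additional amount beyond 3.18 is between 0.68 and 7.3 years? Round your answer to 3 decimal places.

0.646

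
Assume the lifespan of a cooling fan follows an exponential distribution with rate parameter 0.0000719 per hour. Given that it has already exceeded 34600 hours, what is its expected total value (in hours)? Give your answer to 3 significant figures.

48500

By memorylessness, E[X | X > 34600] = 34600 + 1/λ = 34600 + 13908.2 = 48508.2 hours.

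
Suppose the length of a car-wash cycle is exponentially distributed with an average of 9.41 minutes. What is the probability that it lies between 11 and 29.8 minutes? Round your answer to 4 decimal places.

0.2686

The rate is λ = 1/9.41 = 0.10627 per minute.
P(11 < X < 29.8) = e^(−λ·11) − e^(−λ·29.8) = 0.31069 − 0.04214 ≈ 0.2686.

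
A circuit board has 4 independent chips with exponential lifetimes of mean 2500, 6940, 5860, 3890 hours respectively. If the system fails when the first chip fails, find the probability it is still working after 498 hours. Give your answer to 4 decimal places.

0.6163

The first failure time is exponential with rate Σλ_i = 1/2500 + 1/6940 + 1/5860 + 1/3890 = 0.00097181 per hour.
P(min > 498) = e^(−0.00097181·498) = e^(−0.48396) ≈ 0.6163.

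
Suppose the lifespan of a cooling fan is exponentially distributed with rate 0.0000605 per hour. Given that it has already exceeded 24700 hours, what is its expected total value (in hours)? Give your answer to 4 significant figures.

By memorylessness, E[X | X > 24700] = 24700 + 1/λ = 24700 + 16528.9 = 41228.9 hours.

41230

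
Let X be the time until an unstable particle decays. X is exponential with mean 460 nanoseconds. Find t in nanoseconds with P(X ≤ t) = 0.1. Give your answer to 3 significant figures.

48.5

The rate is λ = 1/460 = 0.00217391 per nanosecond.
Set 1 − e^(−λt) = 0.1, so t = −ln(0.9)/λ = 0.10536/0.00217391 ≈ 48.4658 nanoseconds.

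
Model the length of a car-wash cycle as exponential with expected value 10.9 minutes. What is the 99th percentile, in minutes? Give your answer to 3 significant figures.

The rate is λ = 1/10.9 = 0.0917431 per minute.
Set 1 − e^(−λt) = 0.99, so t = −ln(0.01)/λ = 4.6052/0.0917431 ≈ 50.1964 minutes.

50.2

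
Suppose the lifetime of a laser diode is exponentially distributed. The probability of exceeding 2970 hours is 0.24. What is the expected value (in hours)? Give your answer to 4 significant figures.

2081

e^(−λ·2970) = 0.24 ⇒ λ = −ln(0.24)/2970 = 0.000480511.
Mean = 1/λ = 2081.12 hours.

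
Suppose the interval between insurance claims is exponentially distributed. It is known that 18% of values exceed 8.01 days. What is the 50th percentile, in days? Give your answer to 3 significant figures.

e^(−λ·8.01) = 0.18 ⇒ λ = −ln(0.18)/8.01 = 0.214082.
50th percentile: 1 − e^(−λt) = 0.5, t = −ln(0.5)/λ = 3.23776 days.

3.24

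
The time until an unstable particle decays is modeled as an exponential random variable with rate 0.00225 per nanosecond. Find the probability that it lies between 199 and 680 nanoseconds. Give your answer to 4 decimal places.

P(199 < X < 680) = e^(−λ·199) − e^(−λ·680) = 0.63906 − 0.21654 ≈ 0.4225.

0.4225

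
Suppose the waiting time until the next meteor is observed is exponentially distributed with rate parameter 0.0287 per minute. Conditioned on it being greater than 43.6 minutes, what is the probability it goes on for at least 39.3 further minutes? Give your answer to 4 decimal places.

The exponential is memoryless, so the remaining time is again Exp(λ): the condition X > 43.6 is irrelevant.
P(X > 39.3) = e^(−1.1279) ≈ 0.3237.

0.3237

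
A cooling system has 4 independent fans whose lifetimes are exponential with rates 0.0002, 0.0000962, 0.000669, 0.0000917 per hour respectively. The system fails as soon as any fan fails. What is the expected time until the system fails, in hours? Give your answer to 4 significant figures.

946.2

The time to first failure is exponential with rate Σλ = 0.0002 + 0.0000962 + 0.000669 + 0.0000917 = 0.0010569.
E[min] = 1/Σλ = 1/0.0010569 = 946.163 hours.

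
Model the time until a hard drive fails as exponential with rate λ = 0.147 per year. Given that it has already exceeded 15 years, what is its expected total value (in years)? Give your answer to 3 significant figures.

By memorylessness, E[X | X > 15] = 15 + 1/λ = 15 + 6.80272 = 21.8027 years.

21.8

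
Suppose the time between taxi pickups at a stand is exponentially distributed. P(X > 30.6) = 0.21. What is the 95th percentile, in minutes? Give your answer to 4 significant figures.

58.74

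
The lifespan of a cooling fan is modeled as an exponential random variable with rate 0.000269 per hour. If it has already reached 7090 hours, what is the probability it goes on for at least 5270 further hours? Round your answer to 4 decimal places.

0.2423

P(X > s+t | X > s) = e^(−λ(s+t))/e^(−λs) = e^(−λt), independent of s = 7090.
P(X > 5270) = e^(−1.4176) ≈ 0.2423.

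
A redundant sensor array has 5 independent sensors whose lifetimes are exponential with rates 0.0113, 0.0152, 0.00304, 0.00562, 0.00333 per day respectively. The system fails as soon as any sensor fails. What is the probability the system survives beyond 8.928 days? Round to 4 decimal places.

0.7092

The time to first failure is exponential with rate Σλ = 0.0113 + 0.0152 + 0.00304 + 0.00562 + 0.00333 = 0.03849.
P(min > 8.928) = e^(−0.03849·8.928) = e^(−0.34364) ≈ 0.7092.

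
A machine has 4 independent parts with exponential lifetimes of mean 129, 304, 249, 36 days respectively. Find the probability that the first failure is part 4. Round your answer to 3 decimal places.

Rates: λ_i = 1/mean_i → 0.00775194, 0.00328947, 0.00401606, 0.0277778; Σλ = 0.0428353.
P(part 4 first) = λ_4/Σλ = 0.0277778/0.0428353 ≈ 0.648.

0.648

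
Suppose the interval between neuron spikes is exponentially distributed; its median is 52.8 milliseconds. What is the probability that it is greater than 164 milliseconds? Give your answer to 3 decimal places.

0.116

For an exponential, median = ln(2)/λ, so λ = ln 2 / 52.8 = 0.0131278 per millisecond.
P(X > 164) = e^(−λ·164) = e^(−2.153) ≈ 0.116.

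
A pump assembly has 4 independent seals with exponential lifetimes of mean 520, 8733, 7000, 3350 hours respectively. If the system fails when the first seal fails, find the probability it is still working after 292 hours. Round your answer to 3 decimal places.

The first failure time is exponential with rate Σλ_i = 1/520 + 1/8733 + 1/7000 + 1/3350 = 0.00247895 per hour.
P(min > 292) = e^(−0.00247895·292) = e^(−0.72385) ≈ 0.485.

0.485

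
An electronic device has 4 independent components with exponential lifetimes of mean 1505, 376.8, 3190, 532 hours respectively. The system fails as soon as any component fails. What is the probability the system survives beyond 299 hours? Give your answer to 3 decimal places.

The first failure time is exponential with rate Σλ_i = 1/1505 + 1/376.8 + 1/3190 + 1/532 = 0.00551156 per hour.
P(min > 299) = e^(−0.00551156·299) = e^(−1.648) ≈ 0.192.

0.192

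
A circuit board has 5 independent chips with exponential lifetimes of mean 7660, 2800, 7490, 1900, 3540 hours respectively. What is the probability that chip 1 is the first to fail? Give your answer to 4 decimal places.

0.0913

Rates: λ_i = 1/mean_i → 0.000130548, 0.000357143, 0.000133511, 0.000526316, 0.000282486; Σλ = 0.00143.
P(chip 1 first) = λ_1/Σλ = 0.000130548/0.00143 ≈ 0.0913.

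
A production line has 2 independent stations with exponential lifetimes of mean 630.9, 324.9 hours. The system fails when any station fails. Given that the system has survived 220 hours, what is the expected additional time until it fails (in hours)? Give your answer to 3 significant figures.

214

First-failure rate Σλ = 1/630.9 + 1/324.9 = 0.00466291.
By memorylessness the expected residual is 1/Σλ = 214.458 hours, regardless of the 220 already elapsed.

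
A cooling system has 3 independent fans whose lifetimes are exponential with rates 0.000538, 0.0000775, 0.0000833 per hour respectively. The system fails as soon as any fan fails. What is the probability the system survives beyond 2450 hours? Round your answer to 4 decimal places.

0.1805

The time to first failure is exponential with rate Σλ = 0.000538 + 0.0000775 + 0.0000833 = 0.0006988.
P(min > 2450) = e^(−0.0006988·2450) = e^(−1.7121) ≈ 0.1805.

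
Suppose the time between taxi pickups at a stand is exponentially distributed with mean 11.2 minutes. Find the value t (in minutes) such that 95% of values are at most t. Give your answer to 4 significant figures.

The rate is λ = 1/11.2 = 0.0892857 per minute.
Set 1 − e^(−λt) = 0.95, so t = −ln(0.05)/λ = 2.9957/0.0892857 ≈ 33.5522 minutes.

33.55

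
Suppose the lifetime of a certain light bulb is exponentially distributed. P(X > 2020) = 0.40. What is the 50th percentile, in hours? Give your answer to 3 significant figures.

1530

e^(−λ·2020) = 0.40 ⇒ λ = −ln(0.40)/2020 = 0.000453609.
50th percentile: 1 − e^(−λt) = 0.5, t = −ln(0.5)/λ = 1528.07 hours.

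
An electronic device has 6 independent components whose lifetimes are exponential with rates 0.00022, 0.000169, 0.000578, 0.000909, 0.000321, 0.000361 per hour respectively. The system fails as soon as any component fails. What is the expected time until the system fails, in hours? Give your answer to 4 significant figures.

390.9

The time to first failure is exponential with rate Σλ = 0.00022 + 0.000169 + 0.000578 + 0.000909 + 0.000321 + 0.000361 = 0.002558.
E[min] = 1/Σλ = 1/0.002558 = 390.93 hours.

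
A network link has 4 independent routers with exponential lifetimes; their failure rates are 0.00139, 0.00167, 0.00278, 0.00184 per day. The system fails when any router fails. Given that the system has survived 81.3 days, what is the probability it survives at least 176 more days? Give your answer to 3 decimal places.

0.259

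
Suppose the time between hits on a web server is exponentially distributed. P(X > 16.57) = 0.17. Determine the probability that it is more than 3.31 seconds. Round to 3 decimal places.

e^(−λ·16.57) = 0.17 ⇒ λ = −ln(0.17)/16.57 = 0.106938.
P(X > 3.31) = e^(−0.106938·3.31) = e^(−0.35396) ≈ 0.702.

0.702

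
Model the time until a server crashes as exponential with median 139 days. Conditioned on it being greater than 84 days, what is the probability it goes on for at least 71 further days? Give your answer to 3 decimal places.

For an exponential, median = ln(2)/λ, so λ = ln 2 / 139 = 0.00498667 per day.
By the memoryless property, P(X > 84+71 | X > 84) = P(X > 71).
P(X > 71) = e^(−0.35405) ≈ 0.702.

0.702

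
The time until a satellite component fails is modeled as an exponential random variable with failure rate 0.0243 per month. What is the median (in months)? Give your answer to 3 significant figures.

28.5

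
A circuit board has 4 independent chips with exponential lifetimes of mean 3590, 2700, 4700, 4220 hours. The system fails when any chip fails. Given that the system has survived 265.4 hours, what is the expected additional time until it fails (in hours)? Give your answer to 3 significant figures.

910

First-failure rate Σλ = 1/3590 + 1/2700 + 1/4700 + 1/4220 = 0.00109865.
By memorylessness the expected residual is 1/Σλ = 910.204 hours, regardless of the 265.4 already elapsed.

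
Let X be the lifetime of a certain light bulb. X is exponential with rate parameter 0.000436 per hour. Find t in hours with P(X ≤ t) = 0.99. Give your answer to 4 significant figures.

Set 1 − e^(−λt) = 0.99, so t = −ln(0.01)/λ = 4.6052/0.000436 ≈ 10562.3 hours.

10560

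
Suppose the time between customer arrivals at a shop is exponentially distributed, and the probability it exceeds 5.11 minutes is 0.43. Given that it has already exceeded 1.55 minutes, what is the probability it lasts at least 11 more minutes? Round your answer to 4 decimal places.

From e^(−λ·5.11) = 0.43, λ = −ln(0.43)/5.11 = 0.16516.
Memoryless: P(X > 1.55+11 | X > 1.55) = P(X > 11) = e^(−0.16516·11) ≈ 0.1626.

0.1626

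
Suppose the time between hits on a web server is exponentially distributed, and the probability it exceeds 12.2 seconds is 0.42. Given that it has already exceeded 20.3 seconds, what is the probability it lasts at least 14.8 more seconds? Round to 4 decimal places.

0.3491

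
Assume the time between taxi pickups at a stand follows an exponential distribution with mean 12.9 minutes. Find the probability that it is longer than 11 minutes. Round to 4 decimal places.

The rate is λ = 1/12.9 = 0.0775194 per minute.
P(X > 11) = e^(−λ·11) = e^(−0.85271) ≈ 0.4263.

0.4263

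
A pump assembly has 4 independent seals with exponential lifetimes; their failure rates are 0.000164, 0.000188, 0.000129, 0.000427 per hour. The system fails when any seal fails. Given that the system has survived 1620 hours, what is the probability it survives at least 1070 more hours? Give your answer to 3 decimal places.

Time to first failure ~ Exp(Σλ) with Σλ = 0.000908.
By memorylessness, P(T > 1620+1070 | T > 1620) = P(T > 1070) = e^(−0.000908·1070) ≈ 0.378.

0.378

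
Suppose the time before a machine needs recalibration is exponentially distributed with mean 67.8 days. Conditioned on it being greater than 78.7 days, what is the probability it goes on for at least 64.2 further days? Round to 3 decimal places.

0.388

The rate is λ = 1/67.8 = 0.0147493 per day.
P(X > s+t | X > s) = e^(−λ(s+t))/e^(−λs) = e^(−λt), independent of s = 78.7.
P(X > 64.2) = e^(−0.9469) ≈ 0.388.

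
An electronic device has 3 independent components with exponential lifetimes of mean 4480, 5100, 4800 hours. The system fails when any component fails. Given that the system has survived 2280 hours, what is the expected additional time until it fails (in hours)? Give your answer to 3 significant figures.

First-failure rate Σλ = 1/4480 + 1/5100 + 1/4800 = 0.000627626.
By memorylessness the expected residual is 1/Σλ = 1593.31 hours, regardless of the 2280 already elapsed.

1590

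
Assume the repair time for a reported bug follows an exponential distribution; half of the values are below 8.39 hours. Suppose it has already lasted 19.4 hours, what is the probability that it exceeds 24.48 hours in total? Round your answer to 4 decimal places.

0.6573

For an exponential, median = ln(2)/λ, so λ = ln 2 / 8.39 = 0.0826159 per hour.
The exponential is memoryless, so the remaining time is again Exp(λ): the condition X > 19.4 is irrelevant.
P(X > 5.08) = e^(−0.41969) ≈ 0.6573.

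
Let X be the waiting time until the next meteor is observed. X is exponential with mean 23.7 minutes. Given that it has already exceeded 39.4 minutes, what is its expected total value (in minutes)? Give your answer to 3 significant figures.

The rate is λ = 1/23.7 = 0.0421941 per minute.
By memorylessness, E[X | X > 39.4] = 39.4 + 1/λ = 39.4 + 23.7 = 63.1 minutes.

63.1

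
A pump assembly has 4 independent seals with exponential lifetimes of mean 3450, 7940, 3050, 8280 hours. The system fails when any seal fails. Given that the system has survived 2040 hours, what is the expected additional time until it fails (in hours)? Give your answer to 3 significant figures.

First-failure rate Σλ = 1/3450 + 1/7940 + 1/3050 + 1/8280 = 0.000864441.
By memorylessness the expected residual is 1/Σλ = 1156.82 hours, regardless of the 2040 already elapsed.

1160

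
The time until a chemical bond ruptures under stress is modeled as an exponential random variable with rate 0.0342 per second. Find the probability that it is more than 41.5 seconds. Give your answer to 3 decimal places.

0.242

P(X > 41.5) = e^(−λ·41.5) = e^(−1.4193) ≈ 0.242.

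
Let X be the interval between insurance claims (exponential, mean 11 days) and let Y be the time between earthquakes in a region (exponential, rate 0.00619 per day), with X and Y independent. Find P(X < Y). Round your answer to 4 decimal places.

λ_1 = 1/11 = 0.0909091, λ_2 = 0.00619.
For independent exponentials, P(X < Y) = λ_1/(λ_1+λ_2) = 0.0909091/0.0970991 ≈ 0.9363.

0.9363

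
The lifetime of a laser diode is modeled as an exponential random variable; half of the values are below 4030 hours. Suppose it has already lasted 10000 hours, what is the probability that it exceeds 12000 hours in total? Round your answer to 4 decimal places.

0.7089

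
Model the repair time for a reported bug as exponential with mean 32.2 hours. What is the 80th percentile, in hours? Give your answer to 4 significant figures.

51.82

The rate is λ = 1/32.2 = 0.0310559 per hour.
Set 1 − e^(−λt) = 0.8, so t = −ln(0.2)/λ = 1.6094/0.0310559 ≈ 51.8239 hours.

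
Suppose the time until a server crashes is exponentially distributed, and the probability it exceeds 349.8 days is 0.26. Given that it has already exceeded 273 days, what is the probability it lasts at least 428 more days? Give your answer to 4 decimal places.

0.1924

From e^(−λ·349.8) = 0.26, λ = −ln(0.26)/349.8 = 0.00385098.
Memoryless: P(X > 273+428 | X > 273) = P(X > 428) = e^(−0.00385098·428) ≈ 0.1924.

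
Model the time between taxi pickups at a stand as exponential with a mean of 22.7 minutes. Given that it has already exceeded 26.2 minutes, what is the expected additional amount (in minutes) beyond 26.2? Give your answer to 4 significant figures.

22.70

The rate is λ = 1/22.7 = 0.0440529 per minute.
By memorylessness, the remaining amount past any threshold is again Exp(λ) with mean 1/λ = 22.7 minutes.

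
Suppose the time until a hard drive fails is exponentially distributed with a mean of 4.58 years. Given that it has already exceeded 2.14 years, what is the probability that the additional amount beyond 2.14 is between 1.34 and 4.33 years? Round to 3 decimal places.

The rate is λ = 1/4.58 = 0.218341 per year.
Memoryless: the residual past 2.14 is again Exp(λ).
P(1.34 < residual < 4.33) = e^(−λ·1.34) − e^(−λ·4.33) = 0.74634 − 0.38852 ≈ 0.358.

0.358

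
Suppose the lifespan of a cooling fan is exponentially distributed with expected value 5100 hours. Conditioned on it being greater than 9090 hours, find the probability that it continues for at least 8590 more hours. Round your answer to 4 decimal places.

The rate is λ = 1/5100 = 0.000196078 per hour.
By the memoryless property, P(X > 9090+8590 | X > 9090) = P(X > 8590).
P(X > 8590) = e^(−1.6843) ≈ 0.1856.

0.1856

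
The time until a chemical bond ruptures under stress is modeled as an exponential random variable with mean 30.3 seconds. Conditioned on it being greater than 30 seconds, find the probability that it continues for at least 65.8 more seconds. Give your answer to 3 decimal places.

The rate is λ = 1/30.3 = 0.0330033 per second.
P(X > s+t | X > s) = e^(−λ(s+t))/e^(−λs) = e^(−λt), independent of s = 30.
P(X > 65.8) = e^(−2.1716) ≈ 0.114.

0.114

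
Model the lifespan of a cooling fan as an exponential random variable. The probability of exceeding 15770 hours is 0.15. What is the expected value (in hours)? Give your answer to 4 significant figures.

e^(−λ·15770) = 0.15 ⇒ λ = −ln(0.15)/15770 = 0.000120299.
Mean = 1/λ = 8312.6 hours.

8313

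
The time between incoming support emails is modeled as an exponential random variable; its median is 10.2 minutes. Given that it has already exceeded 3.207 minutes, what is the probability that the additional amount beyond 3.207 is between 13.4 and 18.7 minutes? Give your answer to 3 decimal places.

0.122

For an exponential, median = ln(2)/λ, so λ = ln 2 / 10.2 = 0.0679556 per minute.
Memoryless: the residual past 3.207 is again Exp(λ).
P(13.4 < residual < 18.7) = e^(−λ·13.4) − e^(−λ·18.7) = 0.40228 − 0.28062 ≈ 0.122.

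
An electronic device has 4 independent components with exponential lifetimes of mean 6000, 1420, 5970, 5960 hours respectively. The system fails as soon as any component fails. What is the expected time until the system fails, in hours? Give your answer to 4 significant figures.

829.1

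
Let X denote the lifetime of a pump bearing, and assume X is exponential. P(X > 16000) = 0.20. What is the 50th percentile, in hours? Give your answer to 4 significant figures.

e^(−λ·16000) = 0.20 ⇒ λ = −ln(0.20)/16000 = 0.00010059.
50th percentile: 1 − e^(−λt) = 0.5, t = −ln(0.5)/λ = 6890.82 hours.

6891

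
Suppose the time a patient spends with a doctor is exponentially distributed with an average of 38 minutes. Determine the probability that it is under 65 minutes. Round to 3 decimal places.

The rate is λ = 1/38 = 0.0263158 per minute.
P(X ≤ 65) = 1 − e^(−λ·65) = 1 − e^(−1.7105) ≈ 0.819.

0.819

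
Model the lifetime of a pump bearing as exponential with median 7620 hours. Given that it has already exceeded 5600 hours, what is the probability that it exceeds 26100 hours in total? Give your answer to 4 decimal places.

0.1549

For an exponential, median = ln(2)/λ, so λ = ln 2 / 7620 = 0.0000909642 per hour.
P(X > s+t | X > s) = e^(−λ(s+t))/e^(−λs) = e^(−λt), independent of s = 5600.
P(X > 20500) = e^(−1.8648) ≈ 0.1549.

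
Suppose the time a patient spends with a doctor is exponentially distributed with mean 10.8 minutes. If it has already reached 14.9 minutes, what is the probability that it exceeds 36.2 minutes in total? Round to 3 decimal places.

The rate is λ = 1/10.8 = 0.0925926 per minute.
The exponential is memoryless, so the remaining time is again Exp(λ): the condition X > 14.9 is irrelevant.
P(X > 21.3) = e^(−1.9722) ≈ 0.139.

0.139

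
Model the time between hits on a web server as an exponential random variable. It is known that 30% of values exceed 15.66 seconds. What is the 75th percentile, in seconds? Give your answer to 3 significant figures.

e^(−λ·15.66) = 0.30 ⇒ λ = −ln(0.30)/15.66 = 0.076882.
75th percentile: 1 − e^(−λt) = 0.75, t = −ln(0.25)/λ = 18.0314 seconds.

18.0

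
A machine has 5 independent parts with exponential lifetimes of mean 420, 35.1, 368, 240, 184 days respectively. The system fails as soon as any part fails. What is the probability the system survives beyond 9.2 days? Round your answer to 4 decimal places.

The first failure time is exponential with rate Σλ_i = 1/420 + 1/35.1 + 1/368 + 1/240 + 1/184 = 0.0431898 per day.
P(min > 9.2) = e^(−0.0431898·9.2) = e^(−0.39735) ≈ 0.6721.

0.6721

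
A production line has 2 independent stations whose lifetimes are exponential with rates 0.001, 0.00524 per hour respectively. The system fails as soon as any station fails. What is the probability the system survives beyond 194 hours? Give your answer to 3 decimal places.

0.298

The time to first failure is exponential with rate Σλ = 0.001 + 0.00524 = 0.00624.
P(min > 194) = e^(−0.00624·194) = e^(−1.2106) ≈ 0.298.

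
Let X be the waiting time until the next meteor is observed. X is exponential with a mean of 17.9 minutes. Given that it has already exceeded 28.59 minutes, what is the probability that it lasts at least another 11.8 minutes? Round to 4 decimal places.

The rate is λ = 1/17.9 = 0.0558659 per minute.
By the memoryless property, P(X > 28.59+11.8 | X > 28.59) = P(X > 11.8).
P(X > 11.8) = e^(−0.65922) ≈ 0.5173.

0.5173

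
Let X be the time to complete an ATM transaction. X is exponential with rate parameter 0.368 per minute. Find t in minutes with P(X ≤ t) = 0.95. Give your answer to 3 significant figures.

Set 1 − e^(−λt) = 0.95, so t = −ln(0.05)/λ = 2.9957/0.368 ≈ 8.14058 minutes.

8.14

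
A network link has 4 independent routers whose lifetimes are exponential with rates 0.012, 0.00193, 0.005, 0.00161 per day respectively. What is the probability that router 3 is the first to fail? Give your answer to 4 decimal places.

The time to first failure is exponential with rate Σλ = 0.012 + 0.00193 + 0.005 + 0.00161 = 0.02054.
P(router 3 first) = λ_3/Σλ = 0.005/0.02054 ≈ 0.2434.

0.2434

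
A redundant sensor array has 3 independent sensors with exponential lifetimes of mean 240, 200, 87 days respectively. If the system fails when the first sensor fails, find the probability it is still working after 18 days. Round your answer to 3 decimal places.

0.689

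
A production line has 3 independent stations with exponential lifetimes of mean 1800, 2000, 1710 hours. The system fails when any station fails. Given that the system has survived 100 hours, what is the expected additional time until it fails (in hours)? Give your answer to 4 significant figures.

609.6

First-failure rate Σλ = 1/1800 + 1/2000 + 1/1710 = 0.00164035.
By memorylessness the expected residual is 1/Σλ = 609.626 hours, regardless of the 100 already elapsed.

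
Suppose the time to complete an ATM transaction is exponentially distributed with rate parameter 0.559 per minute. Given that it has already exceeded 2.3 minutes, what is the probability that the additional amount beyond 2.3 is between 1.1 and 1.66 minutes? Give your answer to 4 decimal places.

0.1453

Memoryless: the residual past 2.3 is again Exp(λ).
P(1.1 < residual < 1.66) = e^(−λ·1.1) − e^(−λ·1.66) = 0.54069 − 0.39537 ≈ 0.1453.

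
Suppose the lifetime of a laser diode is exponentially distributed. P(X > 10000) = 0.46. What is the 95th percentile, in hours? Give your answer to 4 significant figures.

e^(−λ·10000) = 0.46 ⇒ λ = −ln(0.46)/10000 = 0.0000776529.
95th percentile: 1 − e^(−λt) = 0.95, t = −ln(0.05)/λ = 38578.5 hours.

38580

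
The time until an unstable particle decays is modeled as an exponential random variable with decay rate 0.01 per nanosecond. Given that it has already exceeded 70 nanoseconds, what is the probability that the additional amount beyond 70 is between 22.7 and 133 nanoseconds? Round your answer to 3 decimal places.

0.532

Memoryless: the residual past 70 is again Exp(λ).
P(22.7 < residual < 133) = e^(−λ·22.7) − e^(−λ·133) = 0.79692 − 0.26448 ≈ 0.532.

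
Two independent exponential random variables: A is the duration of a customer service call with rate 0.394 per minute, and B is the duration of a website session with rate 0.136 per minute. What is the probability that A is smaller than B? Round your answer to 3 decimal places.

0.743

λ_1 = 0.394, λ_2 = 0.136.
For independent exponentials, P(A < B) = λ_1/(λ_1+λ_2) = 0.394/0.53 ≈ 0.743.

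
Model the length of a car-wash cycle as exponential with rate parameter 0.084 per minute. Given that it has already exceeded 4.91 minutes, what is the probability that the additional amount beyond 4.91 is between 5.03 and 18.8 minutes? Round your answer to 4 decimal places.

Memoryless: the residual past 4.91 is again Exp(λ).
P(5.03 < residual < 18.8) = e^(−λ·5.03) − e^(−λ·18.8) = 0.65539 − 0.20614 ≈ 0.4493.

0.4493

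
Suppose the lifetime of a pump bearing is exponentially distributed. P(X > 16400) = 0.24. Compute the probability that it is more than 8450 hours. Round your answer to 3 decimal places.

e^(−λ·16400) = 0.24 ⇒ λ = −ln(0.24)/16400 = 0.0000870193.
P(X > 8450) = e^(−0.0000870193·8450) = e^(−0.73531) ≈ 0.479.

0.479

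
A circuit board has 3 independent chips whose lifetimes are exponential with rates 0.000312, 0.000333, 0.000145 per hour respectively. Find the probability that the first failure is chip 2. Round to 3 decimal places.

0.422

The time to first failure is exponential with rate Σλ = 0.000312 + 0.000333 + 0.000145 = 0.00079.
P(chip 2 first) = λ_2/Σλ = 0.000333/0.00079 ≈ 0.422.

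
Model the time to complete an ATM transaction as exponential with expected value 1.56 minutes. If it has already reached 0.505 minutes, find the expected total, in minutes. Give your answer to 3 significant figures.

The rate is λ = 1/1.56 = 0.641026 per minute.
By memorylessness, E[X | X > 0.505] = 0.505 + 1/λ = 0.505 + 1.56 = 2.065 minutes.

2.07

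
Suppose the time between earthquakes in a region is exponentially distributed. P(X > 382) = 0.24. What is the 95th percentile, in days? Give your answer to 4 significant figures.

e^(−λ·382) = 0.24 ⇒ λ = −ln(0.24)/382 = 0.00373591.
95th percentile: 1 − e^(−λt) = 0.95, t = −ln(0.05)/λ = 801.876 days.

801.9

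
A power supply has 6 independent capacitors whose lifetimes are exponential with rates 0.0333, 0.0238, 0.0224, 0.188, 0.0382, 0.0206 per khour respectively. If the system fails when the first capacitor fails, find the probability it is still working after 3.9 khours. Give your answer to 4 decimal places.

0.2801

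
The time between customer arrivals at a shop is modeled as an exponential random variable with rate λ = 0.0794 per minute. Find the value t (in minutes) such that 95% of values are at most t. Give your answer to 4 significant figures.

37.73

Set 1 − e^(−λt) = 0.95, so t = −ln(0.05)/λ = 2.9957/0.0794 ≈ 37.7296 minutes.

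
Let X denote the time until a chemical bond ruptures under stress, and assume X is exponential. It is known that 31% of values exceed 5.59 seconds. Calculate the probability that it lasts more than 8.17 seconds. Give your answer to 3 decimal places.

0.181

e^(−λ·5.59) = 0.31 ⇒ λ = −ln(0.31)/5.59 = 0.209514.
P(X > 8.17) = e^(−0.209514·8.17) = e^(−1.7117) ≈ 0.181.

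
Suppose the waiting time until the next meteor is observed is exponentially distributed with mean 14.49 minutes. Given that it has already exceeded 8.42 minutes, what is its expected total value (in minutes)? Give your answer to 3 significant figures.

The rate is λ = 1/14.49 = 0.0690131 per minute.
By memorylessness, E[X | X > 8.42] = 8.42 + 1/λ = 8.42 + 14.49 = 22.91 minutes.

22.9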